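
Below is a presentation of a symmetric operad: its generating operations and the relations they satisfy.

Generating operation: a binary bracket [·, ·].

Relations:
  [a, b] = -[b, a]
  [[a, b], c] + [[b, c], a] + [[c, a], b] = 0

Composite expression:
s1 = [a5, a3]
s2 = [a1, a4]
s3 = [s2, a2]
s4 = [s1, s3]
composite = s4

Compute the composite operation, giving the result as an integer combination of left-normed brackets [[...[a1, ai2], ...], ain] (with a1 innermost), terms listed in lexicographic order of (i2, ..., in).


[[[[a1, a4], a2], a3], a5] - [[[[a1, a4], a2], a5], a3]

Left-normed coefficients sit on the a1-initial expansion words.
Composite bracket: [[a5, a3], [[a1, a4], a2]]
Each bracket splits as ab - ba, giving 16 signed words (2^4 = 16).
Keep just the words that open with a1:
  word a1a4a2a3a5 has sign +1, contributing +[[[[a1, a4], a2], a3], a5]
  word a1a4a2a5a3 has sign -1, contributing -[[[[a1, a4], a2], a5], a3]


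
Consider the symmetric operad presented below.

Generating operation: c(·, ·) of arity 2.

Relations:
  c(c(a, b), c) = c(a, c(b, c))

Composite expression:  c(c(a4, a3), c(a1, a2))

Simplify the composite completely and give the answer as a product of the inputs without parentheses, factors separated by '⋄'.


a4 ⋄ a3 ⋄ a1 ⋄ a2


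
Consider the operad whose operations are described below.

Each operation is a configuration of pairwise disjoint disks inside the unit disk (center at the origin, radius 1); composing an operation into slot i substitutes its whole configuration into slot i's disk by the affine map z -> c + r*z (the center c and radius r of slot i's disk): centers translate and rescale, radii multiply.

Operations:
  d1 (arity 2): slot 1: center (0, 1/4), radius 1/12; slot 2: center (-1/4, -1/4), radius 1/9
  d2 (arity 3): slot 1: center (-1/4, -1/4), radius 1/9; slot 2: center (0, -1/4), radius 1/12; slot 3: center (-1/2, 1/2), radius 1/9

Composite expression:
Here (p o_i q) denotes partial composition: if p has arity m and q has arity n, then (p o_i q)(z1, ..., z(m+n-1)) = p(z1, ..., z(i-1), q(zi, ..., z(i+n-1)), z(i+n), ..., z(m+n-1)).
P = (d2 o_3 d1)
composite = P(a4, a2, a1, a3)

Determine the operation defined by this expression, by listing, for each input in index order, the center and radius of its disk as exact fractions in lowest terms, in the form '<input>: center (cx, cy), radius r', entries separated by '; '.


Nesting under d2 composes maps z -> c + r*z down each a-path.
input a4: applying the 1 nested substitution gives center (-1/4, -1/4), radius 1/9
input a2: applying the 1 nested substitution gives center (0, -1/4), radius 1/12
input a1: applying the 2 nested substitutions gives center (-1/2, 19/36), radius 1/108
input a3: applying the 2 nested substitutions gives center (-19/36, 17/36), radius 1/81

a1: center (-1/2, 19/36), radius 1/108; a2: center (0, -1/4), radius 1/12; a3: center (-19/36, 17/36), radius 1/81; a4: center (-1/4, -1/4), radius 1/9


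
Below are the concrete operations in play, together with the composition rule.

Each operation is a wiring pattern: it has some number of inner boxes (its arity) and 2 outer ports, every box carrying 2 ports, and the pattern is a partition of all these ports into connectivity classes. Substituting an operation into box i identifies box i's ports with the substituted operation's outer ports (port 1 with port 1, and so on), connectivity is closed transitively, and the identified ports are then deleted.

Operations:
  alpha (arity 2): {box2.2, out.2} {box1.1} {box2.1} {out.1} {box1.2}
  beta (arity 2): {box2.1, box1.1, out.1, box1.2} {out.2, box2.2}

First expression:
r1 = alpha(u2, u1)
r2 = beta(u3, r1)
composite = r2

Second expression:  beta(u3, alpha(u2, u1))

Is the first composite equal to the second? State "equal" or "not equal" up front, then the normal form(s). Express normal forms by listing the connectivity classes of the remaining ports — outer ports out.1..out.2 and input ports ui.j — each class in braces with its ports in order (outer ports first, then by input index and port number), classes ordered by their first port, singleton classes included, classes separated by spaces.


equal; both compose to {out.1, u3.1, u3.2} {out.2, u1.2} {u1.1} {u2.1} {u2.2}

The first composite normalizes to {out.1, u3.1, u3.2} {out.2, u1.2} {u1.1} {u2.1} {u2.2}
The second composite normalizes to {out.1, u3.1, u3.2} {out.2, u1.2} {u1.1} {u2.1} {u2.2}
Same normal form: equal.


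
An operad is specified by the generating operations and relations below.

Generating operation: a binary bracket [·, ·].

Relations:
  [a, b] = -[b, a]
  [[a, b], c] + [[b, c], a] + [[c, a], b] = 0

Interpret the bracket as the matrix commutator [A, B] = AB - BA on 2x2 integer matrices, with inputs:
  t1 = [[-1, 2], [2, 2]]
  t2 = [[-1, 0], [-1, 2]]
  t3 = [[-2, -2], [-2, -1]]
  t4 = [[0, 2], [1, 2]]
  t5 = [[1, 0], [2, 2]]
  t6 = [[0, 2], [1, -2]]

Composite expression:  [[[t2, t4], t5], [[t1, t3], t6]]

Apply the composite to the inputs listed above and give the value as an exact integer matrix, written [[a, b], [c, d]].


[t2, t4] = [[2, -6], [5, -2]]
[[t2, t4], t5] = [[-12, -6], [-13, 12]]
[t1, t3] = [[0, 8], [-8, 0]]
[[t1, t3], t6] = [[24, -16], [-16, -24]]
[[[t2, t4], t5], [[t1, t3], t6]] = [[-112, 672], [-1008, 112]]

[[-112, 672], [-1008, 112]]


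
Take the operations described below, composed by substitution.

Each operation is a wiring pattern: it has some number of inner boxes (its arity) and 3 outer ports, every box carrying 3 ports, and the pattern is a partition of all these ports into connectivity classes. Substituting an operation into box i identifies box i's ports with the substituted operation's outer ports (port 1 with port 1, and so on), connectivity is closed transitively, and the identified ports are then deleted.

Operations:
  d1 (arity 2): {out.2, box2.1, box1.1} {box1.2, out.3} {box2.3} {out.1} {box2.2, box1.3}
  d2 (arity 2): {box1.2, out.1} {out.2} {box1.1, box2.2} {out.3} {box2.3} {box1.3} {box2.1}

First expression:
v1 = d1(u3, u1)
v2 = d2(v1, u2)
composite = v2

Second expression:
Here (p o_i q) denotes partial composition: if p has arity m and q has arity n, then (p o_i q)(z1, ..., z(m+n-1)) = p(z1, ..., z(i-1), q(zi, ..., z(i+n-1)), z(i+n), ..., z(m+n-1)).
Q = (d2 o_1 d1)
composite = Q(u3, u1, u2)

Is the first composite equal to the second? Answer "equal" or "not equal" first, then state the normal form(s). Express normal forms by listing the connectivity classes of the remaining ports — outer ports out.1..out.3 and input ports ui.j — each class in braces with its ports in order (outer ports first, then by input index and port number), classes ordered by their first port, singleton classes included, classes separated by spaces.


Reducing the first expression gives {out.1, u1.1, u3.1} {out.2} {out.3} {u1.2, u3.3} {u1.3} {u2.1} {u2.2} {u2.3} {u3.2}
Reducing the second expression gives {out.1, u1.1, u3.1} {out.2} {out.3} {u1.2, u3.3} {u1.3} {u2.1} {u2.2} {u2.3} {u3.2}
The forms coincide; equal.

equal; both compose to {out.1, u1.1, u3.1} {out.2} {out.3} {u1.2, u3.3} {u1.3} {u2.1} {u2.2} {u2.3} {u3.2}


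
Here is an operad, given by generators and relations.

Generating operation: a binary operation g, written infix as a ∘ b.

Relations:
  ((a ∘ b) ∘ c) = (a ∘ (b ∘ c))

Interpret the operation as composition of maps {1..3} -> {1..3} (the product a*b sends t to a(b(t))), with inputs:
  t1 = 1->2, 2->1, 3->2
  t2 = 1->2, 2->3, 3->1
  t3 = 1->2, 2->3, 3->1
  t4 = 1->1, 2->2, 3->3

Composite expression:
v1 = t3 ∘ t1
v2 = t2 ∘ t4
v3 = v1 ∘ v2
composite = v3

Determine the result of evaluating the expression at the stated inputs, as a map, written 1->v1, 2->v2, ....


1->2, 2->3, 3->3

(t3 ∘ t1) = 1->3, 2->2, 3->3
(t2 ∘ t4) = 1->2, 2->3, 3->1
((t3 ∘ t1) ∘ (t2 ∘ t4)) = 1->2, 2->3, 3->3


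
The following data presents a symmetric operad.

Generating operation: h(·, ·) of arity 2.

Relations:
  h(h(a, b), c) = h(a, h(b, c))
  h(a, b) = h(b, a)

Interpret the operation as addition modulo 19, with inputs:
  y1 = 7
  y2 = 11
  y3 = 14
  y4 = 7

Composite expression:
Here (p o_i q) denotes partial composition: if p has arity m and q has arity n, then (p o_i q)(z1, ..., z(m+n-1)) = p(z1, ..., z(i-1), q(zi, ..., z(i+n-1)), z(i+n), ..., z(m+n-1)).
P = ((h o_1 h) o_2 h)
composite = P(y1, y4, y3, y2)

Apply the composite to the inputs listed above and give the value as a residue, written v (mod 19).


1 (mod 19)

h(y4, y3) = 2
h(y1, h(y4, y3)) = 9
h(h(y1, h(y4, y3)), y2) = 1


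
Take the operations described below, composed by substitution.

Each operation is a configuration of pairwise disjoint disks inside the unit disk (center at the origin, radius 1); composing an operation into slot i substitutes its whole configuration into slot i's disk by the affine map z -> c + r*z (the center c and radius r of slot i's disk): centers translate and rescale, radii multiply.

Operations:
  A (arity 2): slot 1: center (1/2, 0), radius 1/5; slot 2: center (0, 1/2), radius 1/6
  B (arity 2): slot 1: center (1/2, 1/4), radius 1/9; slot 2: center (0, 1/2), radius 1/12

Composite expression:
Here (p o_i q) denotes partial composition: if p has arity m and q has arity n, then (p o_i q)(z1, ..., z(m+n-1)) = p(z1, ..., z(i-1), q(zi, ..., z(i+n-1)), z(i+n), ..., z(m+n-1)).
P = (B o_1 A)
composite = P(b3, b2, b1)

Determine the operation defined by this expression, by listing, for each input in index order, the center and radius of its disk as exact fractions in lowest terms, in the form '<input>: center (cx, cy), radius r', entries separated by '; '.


b1: center (0, 1/2), radius 1/12; b2: center (1/2, 11/36), radius 1/54; b3: center (5/9, 1/4), radius 1/45

Follow each b-input down from B: c' goes to c + r*c', radius to r*r'.
b3 passes through 2 substitutions, ending at center (5/9, 1/4), radius 1/45
b2 passes through 2 substitutions, ending at center (1/2, 11/36), radius 1/54
b1 passes through 1 substitution, ending at center (0, 1/2), radius 1/12


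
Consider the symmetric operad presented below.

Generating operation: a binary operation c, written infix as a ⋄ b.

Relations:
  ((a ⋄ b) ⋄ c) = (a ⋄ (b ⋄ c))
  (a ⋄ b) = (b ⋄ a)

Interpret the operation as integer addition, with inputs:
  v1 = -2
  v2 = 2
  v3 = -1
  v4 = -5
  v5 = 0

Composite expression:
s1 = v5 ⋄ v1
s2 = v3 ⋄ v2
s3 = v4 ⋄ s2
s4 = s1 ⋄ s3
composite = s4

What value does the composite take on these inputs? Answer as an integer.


-6


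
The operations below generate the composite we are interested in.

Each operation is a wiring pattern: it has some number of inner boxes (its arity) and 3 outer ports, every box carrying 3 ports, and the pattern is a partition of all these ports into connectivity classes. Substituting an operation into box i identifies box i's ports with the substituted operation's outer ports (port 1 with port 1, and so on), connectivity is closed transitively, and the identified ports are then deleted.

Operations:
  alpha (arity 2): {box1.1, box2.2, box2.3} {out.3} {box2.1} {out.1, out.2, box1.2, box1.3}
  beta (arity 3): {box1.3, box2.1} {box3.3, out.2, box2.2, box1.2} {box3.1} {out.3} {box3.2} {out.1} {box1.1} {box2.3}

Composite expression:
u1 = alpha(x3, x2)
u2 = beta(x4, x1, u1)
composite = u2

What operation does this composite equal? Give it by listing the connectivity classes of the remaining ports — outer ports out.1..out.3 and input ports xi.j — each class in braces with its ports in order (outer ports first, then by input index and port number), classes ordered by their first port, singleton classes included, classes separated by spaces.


{out.1} {out.2, x1.2, x4.2} {out.3} {x1.1, x4.3} {x1.3} {x2.1} {x2.2, x2.3, x3.1} {x3.2, x3.3} {x4.1}

Reachability decides: close wires over beta-identified ports.
through alpha, on inputs (x3, x2): {out.1, out.2, x3.2, x3.3} {out.3} {x2.1} {x2.2, x2.3, x3.1} (out.j = stage outer ports)
through beta, on inputs (x4, x1, x3, x2): {out.1} {out.2, x1.2, x4.2} {out.3} {x1.1, x4.3} {x1.3} {x2.1} {x2.2, x2.3, x3.1} {x3.2, x3.3} {x4.1} (out.j = stage outer ports)


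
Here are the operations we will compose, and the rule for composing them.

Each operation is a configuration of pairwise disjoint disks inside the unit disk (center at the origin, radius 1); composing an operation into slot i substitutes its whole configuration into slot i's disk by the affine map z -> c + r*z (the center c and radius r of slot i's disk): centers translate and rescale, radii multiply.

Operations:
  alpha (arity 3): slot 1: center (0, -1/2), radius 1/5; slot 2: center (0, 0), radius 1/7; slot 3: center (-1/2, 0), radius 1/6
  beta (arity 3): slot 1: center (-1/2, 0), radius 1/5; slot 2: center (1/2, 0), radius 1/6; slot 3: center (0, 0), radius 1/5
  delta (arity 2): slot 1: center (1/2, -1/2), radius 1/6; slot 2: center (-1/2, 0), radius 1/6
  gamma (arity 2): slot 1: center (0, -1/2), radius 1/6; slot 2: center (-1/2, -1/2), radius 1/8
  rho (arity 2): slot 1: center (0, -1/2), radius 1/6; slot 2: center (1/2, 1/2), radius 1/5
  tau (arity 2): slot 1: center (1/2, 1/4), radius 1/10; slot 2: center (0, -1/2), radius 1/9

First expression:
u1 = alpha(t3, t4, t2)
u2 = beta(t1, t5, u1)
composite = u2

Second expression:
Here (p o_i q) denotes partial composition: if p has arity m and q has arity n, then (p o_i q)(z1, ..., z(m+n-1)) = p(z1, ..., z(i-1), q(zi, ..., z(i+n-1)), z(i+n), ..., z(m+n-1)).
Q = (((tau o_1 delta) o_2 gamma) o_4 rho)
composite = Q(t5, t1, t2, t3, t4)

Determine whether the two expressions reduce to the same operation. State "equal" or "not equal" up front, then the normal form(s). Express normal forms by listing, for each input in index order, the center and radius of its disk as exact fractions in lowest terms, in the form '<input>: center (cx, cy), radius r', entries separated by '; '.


not equal; first: t1: center (-1/2, 0), radius 1/5; t2: center (-1/10, 0), radius 1/30; t3: center (0, -1/10), radius 1/25; t4: center (0, 0), radius 1/35; t5: center (1/2, 0), radius 1/6; second: t1: center (9/20, 29/120), radius 1/360; t2: center (53/120, 29/120), radius 1/480; t3: center (0, -5/9), radius 1/54; t4: center (1/18, -4/9), radius 1/45; t5: center (11/20, 1/5), radius 1/60

The first composite normalizes to t1: center (-1/2, 0), radius 1/5; t2: center (-1/10, 0), radius 1/30; t3: center (0, -1/10), radius 1/25; t4: center (0, 0), radius 1/35; t5: center (1/2, 0), radius 1/6
The second composite normalizes to t1: center (9/20, 29/120), radius 1/360; t2: center (53/120, 29/120), radius 1/480; t3: center (0, -5/9), radius 1/54; t4: center (1/18, -4/9), radius 1/45; t5: center (11/20, 1/5), radius 1/60
They disagree, so not equal.


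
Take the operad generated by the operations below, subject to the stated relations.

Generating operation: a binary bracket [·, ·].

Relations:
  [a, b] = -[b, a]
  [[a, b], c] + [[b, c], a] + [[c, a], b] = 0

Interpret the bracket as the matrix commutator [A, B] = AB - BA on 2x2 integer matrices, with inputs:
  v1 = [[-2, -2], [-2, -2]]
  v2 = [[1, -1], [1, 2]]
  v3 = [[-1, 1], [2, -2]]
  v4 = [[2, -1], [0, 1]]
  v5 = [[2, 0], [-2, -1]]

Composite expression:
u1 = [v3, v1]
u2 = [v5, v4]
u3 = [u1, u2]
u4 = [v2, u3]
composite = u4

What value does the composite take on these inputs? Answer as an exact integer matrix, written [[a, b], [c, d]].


[[20, 40], [20, -20]]


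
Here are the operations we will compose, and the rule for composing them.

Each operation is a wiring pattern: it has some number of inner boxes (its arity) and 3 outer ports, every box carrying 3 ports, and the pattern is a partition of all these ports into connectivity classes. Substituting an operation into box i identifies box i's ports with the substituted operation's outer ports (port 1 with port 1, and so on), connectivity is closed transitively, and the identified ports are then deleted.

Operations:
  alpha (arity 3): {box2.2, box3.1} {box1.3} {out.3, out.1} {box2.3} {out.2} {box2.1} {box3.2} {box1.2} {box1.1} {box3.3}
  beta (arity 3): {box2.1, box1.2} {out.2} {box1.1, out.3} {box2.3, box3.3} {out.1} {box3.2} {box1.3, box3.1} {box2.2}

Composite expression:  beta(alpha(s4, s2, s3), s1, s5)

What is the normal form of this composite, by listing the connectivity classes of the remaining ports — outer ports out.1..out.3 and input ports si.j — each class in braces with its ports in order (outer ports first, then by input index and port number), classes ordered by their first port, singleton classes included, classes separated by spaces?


{out.1} {out.2} {out.3, s5.1} {s1.1} {s1.2} {s1.3, s5.3} {s2.1} {s2.2, s3.1} {s2.3} {s3.2} {s3.3} {s4.1} {s4.2} {s4.3} {s5.2}


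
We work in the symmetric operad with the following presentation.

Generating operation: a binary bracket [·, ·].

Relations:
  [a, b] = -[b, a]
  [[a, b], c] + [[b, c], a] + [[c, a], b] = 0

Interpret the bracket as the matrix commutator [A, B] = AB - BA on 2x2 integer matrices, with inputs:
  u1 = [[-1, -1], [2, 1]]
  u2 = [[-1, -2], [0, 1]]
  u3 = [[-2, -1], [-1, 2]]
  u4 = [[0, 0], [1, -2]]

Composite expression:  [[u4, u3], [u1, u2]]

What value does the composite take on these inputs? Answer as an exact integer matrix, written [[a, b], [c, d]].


[u4, u3] = [[1, -2], [-2, -1]]
[u1, u2] = [[4, 2], [-4, -4]]
[[u4, u3], [u1, u2]] = [[12, 20], [-8, -12]]

[[12, 20], [-8, -12]]


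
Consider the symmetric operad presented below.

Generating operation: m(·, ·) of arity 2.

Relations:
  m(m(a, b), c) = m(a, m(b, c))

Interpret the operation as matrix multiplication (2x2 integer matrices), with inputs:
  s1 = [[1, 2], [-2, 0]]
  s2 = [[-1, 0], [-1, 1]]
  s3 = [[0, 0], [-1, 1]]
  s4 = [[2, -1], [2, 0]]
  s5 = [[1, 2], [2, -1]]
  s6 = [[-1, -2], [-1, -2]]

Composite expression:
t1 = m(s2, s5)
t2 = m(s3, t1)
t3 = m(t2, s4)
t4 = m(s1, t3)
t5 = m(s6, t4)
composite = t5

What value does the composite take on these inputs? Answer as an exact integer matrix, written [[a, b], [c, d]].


[[-4, 4], [-4, 4]]


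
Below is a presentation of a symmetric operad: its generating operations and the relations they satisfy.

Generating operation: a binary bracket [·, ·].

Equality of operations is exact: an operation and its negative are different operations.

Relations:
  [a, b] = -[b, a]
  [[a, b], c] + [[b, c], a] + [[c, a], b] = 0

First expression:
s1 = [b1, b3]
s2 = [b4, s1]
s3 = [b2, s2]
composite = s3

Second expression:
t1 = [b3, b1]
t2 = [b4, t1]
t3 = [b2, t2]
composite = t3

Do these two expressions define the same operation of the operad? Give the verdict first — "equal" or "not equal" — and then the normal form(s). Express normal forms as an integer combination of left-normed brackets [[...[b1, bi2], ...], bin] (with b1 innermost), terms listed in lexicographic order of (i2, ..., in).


not equal; first: [[[b1, b3], b4], b2]; second: -[[[b1, b3], b4], b2]

Normal form of the first expression: [[[b1, b3], b4], b2]
Normal form of the second expression: -[[[b1, b3], b4], b2]
No match — not equal.


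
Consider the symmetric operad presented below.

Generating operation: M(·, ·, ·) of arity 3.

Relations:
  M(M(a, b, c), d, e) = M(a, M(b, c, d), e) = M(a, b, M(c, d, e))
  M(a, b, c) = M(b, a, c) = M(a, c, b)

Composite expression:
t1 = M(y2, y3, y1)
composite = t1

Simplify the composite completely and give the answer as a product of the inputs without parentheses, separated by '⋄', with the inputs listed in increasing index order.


With M associative and commutative, the y-input set is all that matters.
M(y2, y3, y1) flattens to y2 ⋄ y3 ⋄ y1
reordering the factors by index: y1 ⋄ y2 ⋄ y3

y1 ⋄ y2 ⋄ y3


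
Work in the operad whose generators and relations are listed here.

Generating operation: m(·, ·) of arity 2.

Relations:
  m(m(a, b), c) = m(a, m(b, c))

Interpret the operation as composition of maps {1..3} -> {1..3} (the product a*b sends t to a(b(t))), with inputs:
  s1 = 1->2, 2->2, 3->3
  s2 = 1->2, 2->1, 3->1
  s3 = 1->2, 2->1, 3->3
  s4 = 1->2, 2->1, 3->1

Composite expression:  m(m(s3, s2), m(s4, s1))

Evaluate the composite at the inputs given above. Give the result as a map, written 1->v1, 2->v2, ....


1->1, 2->1, 3->1

m(s3, s2) = 1->1, 2->2, 3->2
m(s4, s1) = 1->1, 2->1, 3->1
m(m(s3, s2), m(s4, s1)) = 1->1, 2->1, 3->1


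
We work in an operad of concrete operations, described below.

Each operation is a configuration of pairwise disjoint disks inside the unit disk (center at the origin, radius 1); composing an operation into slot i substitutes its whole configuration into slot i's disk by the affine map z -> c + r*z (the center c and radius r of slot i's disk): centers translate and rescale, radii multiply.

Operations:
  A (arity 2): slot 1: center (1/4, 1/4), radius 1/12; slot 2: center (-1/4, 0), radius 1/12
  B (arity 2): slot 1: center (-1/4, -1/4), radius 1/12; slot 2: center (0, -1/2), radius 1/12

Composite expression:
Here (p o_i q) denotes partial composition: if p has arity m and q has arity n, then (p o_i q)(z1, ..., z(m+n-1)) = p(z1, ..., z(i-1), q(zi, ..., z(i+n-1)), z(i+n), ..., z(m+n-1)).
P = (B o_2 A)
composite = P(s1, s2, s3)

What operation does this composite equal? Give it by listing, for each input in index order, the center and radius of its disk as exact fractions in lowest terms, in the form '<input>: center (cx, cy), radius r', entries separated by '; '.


Below B, radii multiply path by path; the s-disk centers shift.
s1 passes through 1 substitution, ending at center (-1/4, -1/4), radius 1/12
s2 passes through 2 substitutions, ending at center (1/48, -23/48), radius 1/144
s3 passes through 2 substitutions, ending at center (-1/48, -1/2), radius 1/144

s1: center (-1/4, -1/4), radius 1/12; s2: center (1/48, -23/48), radius 1/144; s3: center (-1/48, -1/2), radius 1/144


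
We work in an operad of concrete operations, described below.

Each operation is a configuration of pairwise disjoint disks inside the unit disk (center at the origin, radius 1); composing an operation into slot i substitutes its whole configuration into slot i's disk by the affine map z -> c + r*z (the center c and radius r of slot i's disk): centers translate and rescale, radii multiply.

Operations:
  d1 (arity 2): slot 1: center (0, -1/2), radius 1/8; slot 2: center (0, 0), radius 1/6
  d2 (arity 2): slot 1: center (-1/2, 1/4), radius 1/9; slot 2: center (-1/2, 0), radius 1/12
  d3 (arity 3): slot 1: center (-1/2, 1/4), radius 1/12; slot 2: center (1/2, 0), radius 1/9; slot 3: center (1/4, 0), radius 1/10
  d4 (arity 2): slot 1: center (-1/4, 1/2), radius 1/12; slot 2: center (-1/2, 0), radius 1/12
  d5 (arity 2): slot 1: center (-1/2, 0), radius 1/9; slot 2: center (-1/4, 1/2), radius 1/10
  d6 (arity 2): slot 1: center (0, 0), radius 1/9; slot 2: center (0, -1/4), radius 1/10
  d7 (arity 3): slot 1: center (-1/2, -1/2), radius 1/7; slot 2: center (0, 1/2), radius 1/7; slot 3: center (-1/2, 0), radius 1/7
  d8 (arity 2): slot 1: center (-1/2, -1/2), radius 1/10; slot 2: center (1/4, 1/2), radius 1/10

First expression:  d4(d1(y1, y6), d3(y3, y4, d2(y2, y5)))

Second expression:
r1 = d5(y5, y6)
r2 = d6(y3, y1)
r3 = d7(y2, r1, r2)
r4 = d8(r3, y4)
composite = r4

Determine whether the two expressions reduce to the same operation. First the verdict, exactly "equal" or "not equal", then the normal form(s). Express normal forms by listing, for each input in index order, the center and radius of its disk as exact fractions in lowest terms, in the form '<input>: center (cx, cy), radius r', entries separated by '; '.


not equal; the first gives y1: center (-1/4, 11/24), radius 1/96; y2: center (-29/60, 1/480), radius 1/1080; y3: center (-13/24, 1/48), radius 1/144; y4: center (-11/24, 0), radius 1/108; y5: center (-29/60, 0), radius 1/1440; y6: center (-1/4, 1/2), radius 1/72 and the second y1: center (-11/20, -141/280), radius 1/700; y2: center (-11/20, -11/20), radius 1/70; y3: center (-11/20, -1/2), radius 1/630; y4: center (1/4, 1/2), radius 1/10; y5: center (-71/140, -9/20), radius 1/630; y6: center (-141/280, -31/70), radius 1/700

The first expression reduces to y1: center (-1/4, 11/24), radius 1/96; y2: center (-29/60, 1/480), radius 1/1080; y3: center (-13/24, 1/48), radius 1/144; y4: center (-11/24, 0), radius 1/108; y5: center (-29/60, 0), radius 1/1440; y6: center (-1/4, 1/2), radius 1/72
The second expression reduces to y1: center (-11/20, -141/280), radius 1/700; y2: center (-11/20, -11/20), radius 1/70; y3: center (-11/20, -1/2), radius 1/630; y4: center (1/4, 1/2), radius 1/10; y5: center (-71/140, -9/20), radius 1/630; y6: center (-141/280, -31/70), radius 1/700
Distinct normal forms: not equal.


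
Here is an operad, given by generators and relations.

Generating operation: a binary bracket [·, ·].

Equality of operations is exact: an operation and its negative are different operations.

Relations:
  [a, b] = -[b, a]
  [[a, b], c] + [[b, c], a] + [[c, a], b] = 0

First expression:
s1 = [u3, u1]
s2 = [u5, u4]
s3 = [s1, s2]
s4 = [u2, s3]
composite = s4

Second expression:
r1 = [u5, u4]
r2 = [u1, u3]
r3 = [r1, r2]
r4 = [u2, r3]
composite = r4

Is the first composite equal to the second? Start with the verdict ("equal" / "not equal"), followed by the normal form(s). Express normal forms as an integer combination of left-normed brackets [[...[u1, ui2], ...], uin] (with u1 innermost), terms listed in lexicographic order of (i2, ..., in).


Reducing the first expression gives -[[[[u1, u3], u4], u5], u2] + [[[[u1, u3], u5], u4], u2]
Reducing the second expression gives -[[[[u1, u3], u4], u5], u2] + [[[[u1, u3], u5], u4], u2]
The normal forms match — equal.

equal; both compose to -[[[[u1, u3], u4], u5], u2] + [[[[u1, u3], u5], u4], u2]


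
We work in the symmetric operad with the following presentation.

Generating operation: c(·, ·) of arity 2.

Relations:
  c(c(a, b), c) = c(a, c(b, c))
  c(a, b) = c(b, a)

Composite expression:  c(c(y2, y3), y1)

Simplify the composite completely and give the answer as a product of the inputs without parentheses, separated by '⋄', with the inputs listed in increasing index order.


y1 ⋄ y2 ⋄ y3

Shape and order are irrelevant to c; the y-input set decides.
c(y2, y3) unparenthesizes to y2 ⋄ y3
c(c(y2, y3), y1) unparenthesizes to y2 ⋄ y3 ⋄ y1
reordering the factors by index: y1 ⋄ y2 ⋄ y3


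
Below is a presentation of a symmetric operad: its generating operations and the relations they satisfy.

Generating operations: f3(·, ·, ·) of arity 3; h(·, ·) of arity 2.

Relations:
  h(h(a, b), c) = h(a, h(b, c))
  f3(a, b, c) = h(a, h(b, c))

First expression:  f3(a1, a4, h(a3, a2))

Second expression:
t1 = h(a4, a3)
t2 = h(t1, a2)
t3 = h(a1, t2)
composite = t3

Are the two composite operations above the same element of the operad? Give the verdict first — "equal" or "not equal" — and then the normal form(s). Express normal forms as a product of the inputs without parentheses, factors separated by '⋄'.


equal — both sides give a1 ⋄ a4 ⋄ a3 ⋄ a2


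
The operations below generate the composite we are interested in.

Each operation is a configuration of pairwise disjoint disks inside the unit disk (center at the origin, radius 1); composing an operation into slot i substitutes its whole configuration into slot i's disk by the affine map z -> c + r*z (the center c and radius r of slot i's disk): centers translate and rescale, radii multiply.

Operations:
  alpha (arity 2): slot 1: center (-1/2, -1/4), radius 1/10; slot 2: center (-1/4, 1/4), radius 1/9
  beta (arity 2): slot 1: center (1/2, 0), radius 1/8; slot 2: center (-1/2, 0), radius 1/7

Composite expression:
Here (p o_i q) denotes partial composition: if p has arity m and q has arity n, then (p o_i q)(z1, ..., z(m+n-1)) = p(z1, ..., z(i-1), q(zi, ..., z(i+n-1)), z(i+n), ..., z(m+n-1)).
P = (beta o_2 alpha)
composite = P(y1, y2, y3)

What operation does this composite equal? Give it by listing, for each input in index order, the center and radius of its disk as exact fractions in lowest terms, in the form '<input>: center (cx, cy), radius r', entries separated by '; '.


y1: center (1/2, 0), radius 1/8; y2: center (-4/7, -1/28), radius 1/70; y3: center (-15/28, 1/28), radius 1/63

Below beta, radii multiply path by path; the y-disk centers shift.
tracing y1 down its 1-map path: center (1/2, 0), radius 1/8
tracing y2 down its 2-map path: center (-4/7, -1/28), radius 1/70
tracing y3 down its 2-map path: center (-15/28, 1/28), radius 1/63


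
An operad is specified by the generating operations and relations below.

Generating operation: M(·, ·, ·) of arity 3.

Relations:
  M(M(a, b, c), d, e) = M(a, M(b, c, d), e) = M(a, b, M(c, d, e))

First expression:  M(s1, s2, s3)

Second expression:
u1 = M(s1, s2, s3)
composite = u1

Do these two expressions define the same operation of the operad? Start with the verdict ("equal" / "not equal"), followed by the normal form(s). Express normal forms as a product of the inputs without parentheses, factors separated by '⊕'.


equal; the common form is s1 ⊕ s2 ⊕ s3

Normal form of the first expression: s1 ⊕ s2 ⊕ s3
Normal form of the second expression: s1 ⊕ s2 ⊕ s3
One common form — equal.


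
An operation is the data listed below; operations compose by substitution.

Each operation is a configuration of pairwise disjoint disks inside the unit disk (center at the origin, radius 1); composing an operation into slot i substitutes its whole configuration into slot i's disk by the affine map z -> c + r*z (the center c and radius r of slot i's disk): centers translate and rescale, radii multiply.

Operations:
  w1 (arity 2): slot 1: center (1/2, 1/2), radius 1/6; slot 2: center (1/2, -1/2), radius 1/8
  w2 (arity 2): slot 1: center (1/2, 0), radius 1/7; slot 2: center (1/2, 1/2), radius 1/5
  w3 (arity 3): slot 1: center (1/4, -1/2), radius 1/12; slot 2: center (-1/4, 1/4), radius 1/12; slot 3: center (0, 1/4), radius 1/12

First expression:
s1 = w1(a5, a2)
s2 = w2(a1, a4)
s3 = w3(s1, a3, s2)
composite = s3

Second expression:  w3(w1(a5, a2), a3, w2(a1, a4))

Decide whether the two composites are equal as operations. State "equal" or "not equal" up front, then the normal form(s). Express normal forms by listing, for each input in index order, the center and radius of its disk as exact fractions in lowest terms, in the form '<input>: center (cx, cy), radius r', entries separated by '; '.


equal; the common form is a1: center (1/24, 1/4), radius 1/84; a2: center (7/24, -13/24), radius 1/96; a3: center (-1/4, 1/4), radius 1/12; a4: center (1/24, 7/24), radius 1/60; a5: center (7/24, -11/24), radius 1/72


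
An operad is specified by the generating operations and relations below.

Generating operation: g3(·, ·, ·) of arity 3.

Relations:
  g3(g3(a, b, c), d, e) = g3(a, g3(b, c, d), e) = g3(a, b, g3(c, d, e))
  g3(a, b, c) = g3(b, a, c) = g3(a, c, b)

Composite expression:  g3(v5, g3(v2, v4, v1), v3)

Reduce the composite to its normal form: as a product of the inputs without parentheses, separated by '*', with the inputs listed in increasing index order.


v1 * v2 * v3 * v4 * v5

With g3 associative and commutative, the v-input set is all that matters.
g3(v2, v4, v1) reduces to v2 * v4 * v1
g3(v5, g3(v2, v4, v1), v3) reduces to v5 * v2 * v4 * v1 * v3
putting the inputs in ascending order: v1 * v2 * v3 * v4 * v5


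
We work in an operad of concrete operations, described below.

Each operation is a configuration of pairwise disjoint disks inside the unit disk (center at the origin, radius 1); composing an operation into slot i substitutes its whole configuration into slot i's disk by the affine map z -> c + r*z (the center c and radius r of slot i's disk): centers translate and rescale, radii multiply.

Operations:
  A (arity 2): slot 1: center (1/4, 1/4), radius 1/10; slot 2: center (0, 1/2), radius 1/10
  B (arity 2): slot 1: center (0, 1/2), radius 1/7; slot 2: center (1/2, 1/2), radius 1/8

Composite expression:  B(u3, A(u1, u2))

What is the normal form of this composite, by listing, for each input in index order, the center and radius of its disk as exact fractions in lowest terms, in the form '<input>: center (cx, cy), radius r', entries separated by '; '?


Follow each u-input down from B: c' goes to c + r*c', radius to r*r'.
u3 passes through 1 substitution, ending at center (0, 1/2), radius 1/7
u1 passes through 2 substitutions, ending at center (17/32, 17/32), radius 1/80
u2 passes through 2 substitutions, ending at center (1/2, 9/16), radius 1/80

u1: center (17/32, 17/32), radius 1/80; u2: center (1/2, 9/16), radius 1/80; u3: center (0, 1/2), radius 1/7


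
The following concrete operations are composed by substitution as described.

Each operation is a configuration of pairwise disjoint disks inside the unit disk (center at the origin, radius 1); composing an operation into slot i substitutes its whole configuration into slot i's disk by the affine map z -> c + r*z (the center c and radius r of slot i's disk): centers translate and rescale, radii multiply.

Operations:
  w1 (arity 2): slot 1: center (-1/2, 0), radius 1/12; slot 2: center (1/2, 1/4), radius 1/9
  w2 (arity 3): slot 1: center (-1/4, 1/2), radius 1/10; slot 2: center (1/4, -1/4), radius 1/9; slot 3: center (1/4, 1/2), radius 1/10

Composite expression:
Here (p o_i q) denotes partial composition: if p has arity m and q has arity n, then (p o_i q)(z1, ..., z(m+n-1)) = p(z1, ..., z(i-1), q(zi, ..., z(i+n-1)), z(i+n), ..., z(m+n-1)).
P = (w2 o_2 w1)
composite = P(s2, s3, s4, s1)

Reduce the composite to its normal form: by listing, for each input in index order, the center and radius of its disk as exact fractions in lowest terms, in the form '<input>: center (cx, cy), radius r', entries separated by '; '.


s1: center (1/4, 1/2), radius 1/10; s2: center (-1/4, 1/2), radius 1/10; s3: center (7/36, -1/4), radius 1/108; s4: center (11/36, -2/9), radius 1/81

Only the slot chain above each s matters under w2; compose those maps.
for s2, the 1-step affine chain lands on center (-1/4, 1/2), radius 1/10
for s3, the 2-step affine chain lands on center (7/36, -1/4), radius 1/108
for s4, the 2-step affine chain lands on center (11/36, -2/9), radius 1/81
for s1, the 1-step affine chain lands on center (1/4, 1/2), radius 1/10


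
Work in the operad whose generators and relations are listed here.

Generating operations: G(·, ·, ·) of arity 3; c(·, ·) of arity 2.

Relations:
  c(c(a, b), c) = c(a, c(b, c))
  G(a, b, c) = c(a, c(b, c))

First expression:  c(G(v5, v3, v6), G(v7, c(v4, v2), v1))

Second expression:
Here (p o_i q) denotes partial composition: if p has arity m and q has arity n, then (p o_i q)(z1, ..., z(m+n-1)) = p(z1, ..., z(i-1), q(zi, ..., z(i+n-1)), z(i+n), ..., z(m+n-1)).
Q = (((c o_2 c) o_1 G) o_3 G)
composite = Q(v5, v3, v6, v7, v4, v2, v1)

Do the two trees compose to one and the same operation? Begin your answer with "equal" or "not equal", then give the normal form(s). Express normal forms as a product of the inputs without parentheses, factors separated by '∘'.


Reducing the first expression gives v5 ∘ v3 ∘ v6 ∘ v7 ∘ v4 ∘ v2 ∘ v1
Reducing the second expression gives v5 ∘ v3 ∘ v6 ∘ v7 ∘ v4 ∘ v2 ∘ v1
Both agree, so they are equal.

equal; the common form is v5 ∘ v3 ∘ v6 ∘ v7 ∘ v4 ∘ v2 ∘ v1


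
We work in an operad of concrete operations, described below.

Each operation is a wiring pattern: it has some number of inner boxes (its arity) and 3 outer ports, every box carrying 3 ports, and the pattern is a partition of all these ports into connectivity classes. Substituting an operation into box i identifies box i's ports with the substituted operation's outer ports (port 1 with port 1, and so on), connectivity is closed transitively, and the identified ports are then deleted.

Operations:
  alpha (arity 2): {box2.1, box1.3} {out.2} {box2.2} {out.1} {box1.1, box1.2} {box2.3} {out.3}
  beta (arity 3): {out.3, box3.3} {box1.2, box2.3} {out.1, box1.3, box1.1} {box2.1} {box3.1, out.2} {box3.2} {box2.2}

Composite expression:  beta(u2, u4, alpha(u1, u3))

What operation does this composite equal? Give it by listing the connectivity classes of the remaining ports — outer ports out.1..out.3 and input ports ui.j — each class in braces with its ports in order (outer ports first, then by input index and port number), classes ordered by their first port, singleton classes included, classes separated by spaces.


{out.1, u2.1, u2.3} {out.2} {out.3} {u1.1, u1.2} {u1.3, u3.1} {u2.2, u4.3} {u3.2} {u3.3} {u4.1} {u4.2}


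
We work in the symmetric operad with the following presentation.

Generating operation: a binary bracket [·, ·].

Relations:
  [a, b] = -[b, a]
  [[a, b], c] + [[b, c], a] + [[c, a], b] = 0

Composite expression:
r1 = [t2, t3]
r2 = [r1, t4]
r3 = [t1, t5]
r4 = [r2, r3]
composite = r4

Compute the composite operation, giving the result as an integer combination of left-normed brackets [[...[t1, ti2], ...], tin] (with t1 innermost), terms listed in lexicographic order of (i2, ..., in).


-[[[[t1, t5], t2], t3], t4] + [[[[t1, t5], t3], t2], t4] + [[[[t1, t5], t4], t2], t3] - [[[[t1, t5], t4], t3], t2]

Skip Jacobi rewriting: expand, keep t1-initial words, read off terms.
Composite bracket: [[[t2, t3], t4], [t1, t5]]
Applying ab - ba throughout gives 16 signed words (2^4 = 16).
Coefficients come from the t1-initial words:
  word t1t5t2t3t4 has sign -1, contributing -[[[[t1, t5], t2], t3], t4]
  word t1t5t3t2t4 has sign +1, contributing +[[[[t1, t5], t3], t2], t4]
  word t1t5t4t2t3 has sign +1, contributing +[[[[t1, t5], t4], t2], t3]
  word t1t5t4t3t2 has sign -1, contributing -[[[[t1, t5], t4], t3], t2]


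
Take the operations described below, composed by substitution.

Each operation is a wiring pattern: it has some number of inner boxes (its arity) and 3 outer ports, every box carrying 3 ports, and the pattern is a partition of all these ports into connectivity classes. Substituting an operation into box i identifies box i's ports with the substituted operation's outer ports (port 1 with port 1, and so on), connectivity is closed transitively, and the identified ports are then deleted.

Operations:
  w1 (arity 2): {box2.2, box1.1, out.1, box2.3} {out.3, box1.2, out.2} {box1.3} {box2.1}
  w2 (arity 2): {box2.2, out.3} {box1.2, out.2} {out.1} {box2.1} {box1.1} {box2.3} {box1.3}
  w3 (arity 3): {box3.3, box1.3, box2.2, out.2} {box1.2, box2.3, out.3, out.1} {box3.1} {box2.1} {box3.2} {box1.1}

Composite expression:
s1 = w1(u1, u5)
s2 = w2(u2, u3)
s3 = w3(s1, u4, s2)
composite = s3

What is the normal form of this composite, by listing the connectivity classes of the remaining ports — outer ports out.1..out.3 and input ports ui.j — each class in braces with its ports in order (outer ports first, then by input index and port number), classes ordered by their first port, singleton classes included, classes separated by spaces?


Reachability decides: close wires over w3-identified ports.
stage w1: inputs (u1, u5), connectivity {out.1, u1.1, u5.2, u5.3} {out.2, out.3, u1.2} {u1.3} {u5.1}, out.j its boundary
stage w2: inputs (u2, u3), connectivity {out.1} {out.2, u2.2} {out.3, u3.2} {u2.1} {u2.3} {u3.1} {u3.3}, out.j its boundary
stage w3: inputs (u1, u5, u4, u2, u3), connectivity {out.1, out.2, out.3, u1.2, u3.2, u4.2, u4.3} {u1.1, u5.2, u5.3} {u1.3} {u2.1} {u2.2} {u2.3} {u3.1} {u3.3} {u4.1} {u5.1}, out.j its boundary

{out.1, out.2, out.3, u1.2, u3.2, u4.2, u4.3} {u1.1, u5.2, u5.3} {u1.3} {u2.1} {u2.2} {u2.3} {u3.1} {u3.3} {u4.1} {u5.1}


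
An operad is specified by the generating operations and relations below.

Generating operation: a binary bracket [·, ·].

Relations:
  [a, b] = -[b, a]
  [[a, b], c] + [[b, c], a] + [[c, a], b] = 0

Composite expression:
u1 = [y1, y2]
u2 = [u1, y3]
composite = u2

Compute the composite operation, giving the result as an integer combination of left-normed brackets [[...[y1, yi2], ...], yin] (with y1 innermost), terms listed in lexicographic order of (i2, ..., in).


A multilinear Lie element is pinned by y1-initial words (y1 innermost).
Composite bracket: [[y1, y2], y3]
Under [a, b] = ab - ba we get 4 signed associative words (2^2 = 4).
Words beginning with y1 determine it all:
  from y1y2y3, sign +1: term +[[y1, y2], y3]

[[y1, y2], y3]


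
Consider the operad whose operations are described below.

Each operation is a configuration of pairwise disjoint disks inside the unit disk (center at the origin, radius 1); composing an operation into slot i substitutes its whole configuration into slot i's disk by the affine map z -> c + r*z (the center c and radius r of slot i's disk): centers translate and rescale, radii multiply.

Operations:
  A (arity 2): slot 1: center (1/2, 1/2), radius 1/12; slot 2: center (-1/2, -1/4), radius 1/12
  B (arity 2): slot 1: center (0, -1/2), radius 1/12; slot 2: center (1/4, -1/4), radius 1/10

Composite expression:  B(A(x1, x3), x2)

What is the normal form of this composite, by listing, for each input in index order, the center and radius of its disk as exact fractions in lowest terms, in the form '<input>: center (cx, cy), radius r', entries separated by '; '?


x1: center (1/24, -11/24), radius 1/144; x2: center (1/4, -1/4), radius 1/10; x3: center (-1/24, -25/48), radius 1/144

Each x-disk chains the slot maps above it in B; radii multiply.
x1: after 2 affine steps, its disk has center (1/24, -11/24), radius 1/144
x3: after 2 affine steps, its disk has center (-1/24, -25/48), radius 1/144
x2: after 1 affine step, its disk has center (1/4, -1/4), radius 1/10
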